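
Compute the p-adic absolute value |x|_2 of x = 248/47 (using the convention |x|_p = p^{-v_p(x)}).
|248/47|_2 = 1/8

Step 1 — compute v_2(x) by factoring powers of 2 out of the numerator and denominator: v_2(248/47) = 3. Step 2 — apply |x|_p = p^{-v_p(x)} = 2^{-3} = 1/8.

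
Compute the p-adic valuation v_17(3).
v_17(3) = 0

v_17(n) is the largest exponent k such that 17^k divides n. Factor out: 3 = 17^0 · 3. (Sign doesn't affect v_p.) So v_17(3) = 0.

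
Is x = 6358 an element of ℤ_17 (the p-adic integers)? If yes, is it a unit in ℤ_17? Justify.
x ∈ ℤ_17 but not a unit; v_17(x) = 2 > 0

ℤ_17 = {x ∈ ℚ_17 : v_17(x) ≥ 0} and ℤ_17^× = {x ∈ ℤ_17 : v_17(x) = 0}. Here v_17(6358) = v_17(num) − v_17(den) = 2; compare against these criteria.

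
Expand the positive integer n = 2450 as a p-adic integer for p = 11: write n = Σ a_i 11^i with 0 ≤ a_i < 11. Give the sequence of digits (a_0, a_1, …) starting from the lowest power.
(a_0, a_1, …) = (8, 2, 9, 1)

Repeated division by 11 gives the digits low-to-high: 2450 = 8 + 2·11^1 + 9·11^2 + 1·11^3. Digit sequence: (8, 2, 9, 1).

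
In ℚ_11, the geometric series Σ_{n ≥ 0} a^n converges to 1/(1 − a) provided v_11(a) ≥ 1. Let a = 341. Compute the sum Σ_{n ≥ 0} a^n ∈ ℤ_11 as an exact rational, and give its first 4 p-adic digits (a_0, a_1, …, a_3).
Σ a^n = 1/(1 − a) = -1/340;  first 4 digits = (1, 9, 6, 2)

v_11(a) = 1 ≥ 1, so the series converges in ℤ_11 to 1/(1 − a) = 1/(1 − 341) = -1/340. Expand this rational in ℤ_11: compute digits iteratively via d_i = x_i mod 11, x_{i+1} = (x_i − d_i)/11. The first 4 digits are (1, 9, 6, 2).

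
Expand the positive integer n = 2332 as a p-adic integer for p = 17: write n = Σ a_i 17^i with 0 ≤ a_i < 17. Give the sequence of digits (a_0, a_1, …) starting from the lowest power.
(a_0, a_1, …) = (3, 1, 8)

Repeated division by 17 gives the digits low-to-high: 2332 = 3 + 1·17^1 + 8·17^2. Digit sequence: (3, 1, 8).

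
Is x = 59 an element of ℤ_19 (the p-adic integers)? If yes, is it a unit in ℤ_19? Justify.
x ∈ ℤ_19^× (unit); v_19(x) = 0

ℤ_19 = {x ∈ ℚ_19 : v_19(x) ≥ 0} and ℤ_19^× = {x ∈ ℤ_19 : v_19(x) = 0}. Here v_19(59) = v_19(num) − v_19(den) = 0; compare against these criteria.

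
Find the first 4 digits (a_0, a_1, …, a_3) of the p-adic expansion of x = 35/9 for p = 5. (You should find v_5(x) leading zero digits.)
(a_0, …, a_3) = (0, 3, 4, 3)

v_5(35/9) = 1, so a_0 = ... = a_0 = 0. Factor out: x = 5^1 · u with u = 7/9 a unit in ℤ_5. Expand u iteratively via a_{v+i} = u_i mod 5, u_{i+1} = (u_i − a_{v+i})/5:
  u_0 = 7/9;  a_1 = 3;  u_1 = (u_0 − 3)/5 = -4/9
  u_1 = -4/9;  a_2 = 4;  u_2 = (u_1 − 4)/5 = -8/9
  u_2 = -8/9;  a_3 = 3;  u_3 = (u_2 − 3)/5 = -7/9
Digits: (0, 3, 4, 3).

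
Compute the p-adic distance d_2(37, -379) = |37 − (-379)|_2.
d_2(37, -379) = 1/32

Step 1 — x − y = 37 − (-379) = 416. Step 2 — v_2(416) = 5 (factor: 416 = (2^5 · 13); the sign does not affect v_p). Step 3 — |x − y|_2 = 2^{-5} = 1/32.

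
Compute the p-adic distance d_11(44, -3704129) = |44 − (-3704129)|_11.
d_11(44, -3704129) = 1/161051

Step 1 — x − y = 44 − (-3704129) = 3704173. Step 2 — v_11(3704173) = 5 (factor: 3704173 = (11^5 · 23); the sign does not affect v_p). Step 3 — |x − y|_11 = 11^{-5} = 1/161051.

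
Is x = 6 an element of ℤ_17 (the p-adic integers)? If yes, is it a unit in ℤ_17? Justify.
x ∈ ℤ_17^× (unit); v_17(x) = 0

ℤ_17 = {x ∈ ℚ_17 : v_17(x) ≥ 0} and ℤ_17^× = {x ∈ ℤ_17 : v_17(x) = 0}. Here v_17(6) = v_17(num) − v_17(den) = 0; compare against these criteria.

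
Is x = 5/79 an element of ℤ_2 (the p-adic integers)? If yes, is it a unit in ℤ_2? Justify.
x ∈ ℤ_2^× (unit); v_2(x) = 0

ℤ_2 = {x ∈ ℚ_2 : v_2(x) ≥ 0} and ℤ_2^× = {x ∈ ℤ_2 : v_2(x) = 0}. Here v_2(5/79) = v_2(num) − v_2(den) = 0; compare against these criteria.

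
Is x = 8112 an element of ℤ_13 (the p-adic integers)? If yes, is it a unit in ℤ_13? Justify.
x ∈ ℤ_13 but not a unit; v_13(x) = 2 > 0

ℤ_13 = {x ∈ ℚ_13 : v_13(x) ≥ 0} and ℤ_13^× = {x ∈ ℤ_13 : v_13(x) = 0}. Here v_13(8112) = v_13(num) − v_13(den) = 2; compare against these criteria.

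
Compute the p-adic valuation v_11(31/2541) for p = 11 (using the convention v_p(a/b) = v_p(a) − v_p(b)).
v_11(31/2541) = -2

Factor powers of 11 from the numerator and denominator of the reduced fraction: 31 = 11^0 · 31 and 2541 = 11^2 · 21. Apply v_p(a/b) = v_p(a) − v_p(b): v_11(31/2541) = 0 − 2 = -2.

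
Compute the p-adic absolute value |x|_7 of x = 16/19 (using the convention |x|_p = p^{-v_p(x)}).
|16/19|_7 = 1

Step 1 — compute v_7(x) by factoring powers of 7 out of the numerator and denominator: v_7(16/19) = 0. Step 2 — apply |x|_p = p^{-v_p(x)} = 7^{0} = 1.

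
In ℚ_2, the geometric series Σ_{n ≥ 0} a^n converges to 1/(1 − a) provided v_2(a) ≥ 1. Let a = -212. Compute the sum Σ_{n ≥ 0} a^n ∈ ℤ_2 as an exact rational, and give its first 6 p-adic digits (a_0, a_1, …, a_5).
Σ a^n = 1/(1 − a) = 1/213;  first 6 digits = (1, 0, 1, 1, 1, 1)

v_2(a) = 2 ≥ 1, so the series converges in ℤ_2 to 1/(1 − a) = 1/(1 − (-212)) = 1/213. Expand this rational in ℤ_2: compute digits iteratively via d_i = x_i mod 2, x_{i+1} = (x_i − d_i)/2. The first 6 digits are (1, 0, 1, 1, 1, 1).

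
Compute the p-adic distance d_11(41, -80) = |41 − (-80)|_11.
d_11(41, -80) = 1/121

Step 1 — x − y = 41 − (-80) = 121. Step 2 — v_11(121) = 2 (factor: 121 = (11^2 · 1); the sign does not affect v_p). Step 3 — |x − y|_11 = 11^{-2} = 1/121.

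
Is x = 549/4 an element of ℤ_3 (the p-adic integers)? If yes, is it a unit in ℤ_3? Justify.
x ∈ ℤ_3 but not a unit; v_3(x) = 2 > 0

ℤ_3 = {x ∈ ℚ_3 : v_3(x) ≥ 0} and ℤ_3^× = {x ∈ ℤ_3 : v_3(x) = 0}. Here v_3(549/4) = v_3(num) − v_3(den) = 2; compare against these criteria.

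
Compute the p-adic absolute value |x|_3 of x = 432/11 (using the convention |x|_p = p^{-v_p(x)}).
|432/11|_3 = 1/27

Step 1 — compute v_3(x) by factoring powers of 3 out of the numerator and denominator: v_3(432/11) = 3. Step 2 — apply |x|_p = p^{-v_p(x)} = 3^{-3} = 1/27.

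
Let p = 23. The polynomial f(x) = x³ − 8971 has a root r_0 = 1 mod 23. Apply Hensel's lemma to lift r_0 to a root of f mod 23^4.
r_3 = 175974 (mod 279841)

Hensel: r_{i+1} = r_i − f(r_i)/f′(r_i) mod 23^{i+2}, where f′(x) = 3x². Iterate:
  r_0 = 1 (mod 23)
  r_1 = 346 (mod 529)
  r_2 = 5636 (mod 12167)
  r_3 = 175974 (mod 279841)
Final: r = 175974 with f(r) ≡ 0 mod 23^4.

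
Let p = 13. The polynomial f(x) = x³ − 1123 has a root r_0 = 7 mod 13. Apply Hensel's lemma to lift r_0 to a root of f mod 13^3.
r_2 = 1216 (mod 2197)

Hensel: r_{i+1} = r_i − f(r_i)/f′(r_i) mod 13^{i+2}, where f′(x) = 3x². Iterate:
  r_0 = 7 (mod 13)
  r_1 = 33 (mod 169)
  r_2 = 1216 (mod 2197)
Final: r = 1216 with f(r) ≡ 0 mod 13^3.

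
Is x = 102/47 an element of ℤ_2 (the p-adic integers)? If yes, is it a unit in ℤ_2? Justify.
x ∈ ℤ_2 but not a unit; v_2(x) = 1 > 0

ℤ_2 = {x ∈ ℚ_2 : v_2(x) ≥ 0} and ℤ_2^× = {x ∈ ℤ_2 : v_2(x) = 0}. Here v_2(102/47) = v_2(num) − v_2(den) = 1; compare against these criteria.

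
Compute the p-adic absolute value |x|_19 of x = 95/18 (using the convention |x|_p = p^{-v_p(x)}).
|95/18|_19 = 1/19

Step 1 — compute v_19(x) by factoring powers of 19 out of the numerator and denominator: v_19(95/18) = 1. Step 2 — apply |x|_p = p^{-v_p(x)} = 19^{-1} = 1/19.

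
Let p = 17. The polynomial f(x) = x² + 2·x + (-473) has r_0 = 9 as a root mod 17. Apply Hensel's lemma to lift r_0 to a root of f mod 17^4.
r_3 = 7166 (mod 83521)

Hensel: r_{i+1} = r_i − f(r_i)·(f′(r_i))^{-1} mod 17^{i+2}, f′(x) = 2x + 2. Iterate:
  r_0 = 9 (mod 17)
  r_1 = 230 (mod 289)
  r_2 = 2253 (mod 4913)
  r_3 = 7166 (mod 83521)
Final: r = 7166 satisfies f(r) ≡ 0 mod 17^4.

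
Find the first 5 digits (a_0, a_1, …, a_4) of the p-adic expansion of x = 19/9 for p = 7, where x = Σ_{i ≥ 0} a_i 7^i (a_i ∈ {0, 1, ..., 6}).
(a_0, …, a_4) = (6, 1, 6, 3, 1)

v_7(19/9) = 0 (numerator and denominator both coprime to 7), so x ∈ ℤ_7^×. Compute digits iteratively via a_i = x_i mod 7, x_{i+1} = (x_i − a_i)/7, with x_0 = x:
  x_0 = 19/9;  a_0 = 6;  x_1 = (x_0 − 6)/7 = -5/9
  x_1 = -5/9;  a_1 = 1;  x_2 = (x_1 − 1)/7 = -2/9
  x_2 = -2/9;  a_2 = 6;  x_3 = (x_2 − 6)/7 = -8/9
  x_3 = -8/9;  a_3 = 3;  x_4 = (x_3 − 3)/7 = -5/9
  x_4 = -5/9;  a_4 = 1;  x_5 = (x_4 − 1)/7 = -2/9
Digits: (6, 1, 6, 3, 1).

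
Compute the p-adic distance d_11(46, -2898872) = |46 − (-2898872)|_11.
d_11(46, -2898872) = 1/161051

Step 1 — x − y = 46 − (-2898872) = 2898918. Step 2 — v_11(2898918) = 5 (factor: 2898918 = (11^5 · 18); the sign does not affect v_p). Step 3 — |x − y|_11 = 11^{-5} = 1/161051.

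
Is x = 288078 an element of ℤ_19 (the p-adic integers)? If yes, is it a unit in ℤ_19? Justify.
x ∈ ℤ_19 but not a unit; v_19(x) = 3 > 0

ℤ_19 = {x ∈ ℚ_19 : v_19(x) ≥ 0} and ℤ_19^× = {x ∈ ℤ_19 : v_19(x) = 0}. Here v_19(288078) = v_19(num) − v_19(den) = 3; compare against these criteria.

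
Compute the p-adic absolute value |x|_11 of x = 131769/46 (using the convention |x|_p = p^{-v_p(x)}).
|131769/46|_11 = 1/14641

Step 1 — compute v_11(x) by factoring powers of 11 out of the numerator and denominator: v_11(131769/46) = 4. Step 2 — apply |x|_p = p^{-v_p(x)} = 11^{-4} = 1/14641.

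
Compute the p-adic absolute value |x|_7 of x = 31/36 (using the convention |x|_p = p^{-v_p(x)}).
|31/36|_7 = 1

Step 1 — compute v_7(x) by factoring powers of 7 out of the numerator and denominator: v_7(31/36) = 0. Step 2 — apply |x|_p = p^{-v_p(x)} = 7^{0} = 1.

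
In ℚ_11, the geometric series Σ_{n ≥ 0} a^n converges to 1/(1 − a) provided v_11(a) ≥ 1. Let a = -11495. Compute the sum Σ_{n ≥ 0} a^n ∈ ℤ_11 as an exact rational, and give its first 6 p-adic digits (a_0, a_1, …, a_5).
Σ a^n = 1/(1 − a) = 1/11496;  first 6 digits = (1, 0, 4, 2, 4, 6)

v_11(a) = 2 ≥ 1, so the series converges in ℤ_11 to 1/(1 − a) = 1/(1 − (-11495)) = 1/11496. Expand this rational in ℤ_11: compute digits iteratively via d_i = x_i mod 11, x_{i+1} = (x_i − d_i)/11. The first 6 digits are (1, 0, 4, 2, 4, 6).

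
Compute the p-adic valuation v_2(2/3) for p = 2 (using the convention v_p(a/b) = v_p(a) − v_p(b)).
v_2(2/3) = 1

Factor powers of 2 from the numerator and denominator of the reduced fraction: 2 = 2^1 · 1 and 3 = 2^0 · 3. Apply v_p(a/b) = v_p(a) − v_p(b): v_2(2/3) = 1 − 0 = 1.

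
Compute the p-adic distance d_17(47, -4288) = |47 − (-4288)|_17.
d_17(47, -4288) = 1/289

Step 1 — x − y = 47 − (-4288) = 4335. Step 2 — v_17(4335) = 2 (factor: 4335 = (17^2 · 15); the sign does not affect v_p). Step 3 — |x − y|_17 = 17^{-2} = 1/289.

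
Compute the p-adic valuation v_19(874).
v_19(874) = 1

v_19(n) is the largest exponent k such that 19^k divides n. Factor out: 874 = 19^1 · 46. (Sign doesn't affect v_p.) So v_19(874) = 1.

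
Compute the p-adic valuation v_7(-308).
v_7(-308) = 1

v_7(n) is the largest exponent k such that 7^k divides n. Factor out: -308 = -7^1 · 44. (Sign doesn't affect v_p.) So v_7(-308) = 1.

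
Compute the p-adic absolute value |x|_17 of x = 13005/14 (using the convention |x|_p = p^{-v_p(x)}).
|13005/14|_17 = 1/289

Step 1 — compute v_17(x) by factoring powers of 17 out of the numerator and denominator: v_17(13005/14) = 2. Step 2 — apply |x|_p = p^{-v_p(x)} = 17^{-2} = 1/289.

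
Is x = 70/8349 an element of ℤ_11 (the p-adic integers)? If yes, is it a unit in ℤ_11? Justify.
x ∉ ℤ_11 (v_11(x) = -2 < 0)

ℤ_11 = {x ∈ ℚ_11 : v_11(x) ≥ 0} and ℤ_11^× = {x ∈ ℤ_11 : v_11(x) = 0}. Here v_11(70/8349) = v_11(num) − v_11(den) = -2; compare against these criteria.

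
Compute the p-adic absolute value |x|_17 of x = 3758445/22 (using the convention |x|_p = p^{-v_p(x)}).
|3758445/22|_17 = 1/83521

Step 1 — compute v_17(x) by factoring powers of 17 out of the numerator and denominator: v_17(3758445/22) = 4. Step 2 — apply |x|_p = p^{-v_p(x)} = 17^{-4} = 1/83521.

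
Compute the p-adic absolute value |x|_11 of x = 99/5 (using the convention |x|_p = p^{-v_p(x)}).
|99/5|_11 = 1/11

Step 1 — compute v_11(x) by factoring powers of 11 out of the numerator and denominator: v_11(99/5) = 1. Step 2 — apply |x|_p = p^{-v_p(x)} = 11^{-1} = 1/11.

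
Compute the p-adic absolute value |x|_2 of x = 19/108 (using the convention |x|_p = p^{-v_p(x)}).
|19/108|_2 = 4

Step 1 — compute v_2(x) by factoring powers of 2 out of the numerator and denominator: v_2(19/108) = -2. Step 2 — apply |x|_p = p^{-v_p(x)} = 2^{2} = 4.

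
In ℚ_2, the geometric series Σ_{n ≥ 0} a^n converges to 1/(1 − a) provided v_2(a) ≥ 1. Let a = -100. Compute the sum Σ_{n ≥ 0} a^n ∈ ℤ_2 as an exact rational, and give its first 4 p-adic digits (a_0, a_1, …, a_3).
Σ a^n = 1/(1 − a) = 1/101;  first 4 digits = (1, 0, 1, 1)

v_2(a) = 2 ≥ 1, so the series converges in ℤ_2 to 1/(1 − a) = 1/(1 − (-100)) = 1/101. Expand this rational in ℤ_2: compute digits iteratively via d_i = x_i mod 2, x_{i+1} = (x_i − d_i)/2. The first 4 digits are (1, 0, 1, 1).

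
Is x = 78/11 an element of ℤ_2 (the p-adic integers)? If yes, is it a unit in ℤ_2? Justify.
x ∈ ℤ_2 but not a unit; v_2(x) = 1 > 0

ℤ_2 = {x ∈ ℚ_2 : v_2(x) ≥ 0} and ℤ_2^× = {x ∈ ℤ_2 : v_2(x) = 0}. Here v_2(78/11) = v_2(num) − v_2(den) = 1; compare against these criteria.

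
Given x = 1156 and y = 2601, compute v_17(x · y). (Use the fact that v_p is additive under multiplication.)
v_17(3006756) = 4

v_p(x) = 2 (factor: 1156 = 17^2 · 4); v_p(y) = 2 (factor: 2601 = 17^2 · 9). Additivity: v_p(xy) = v_p(x) + v_p(y) = 2 + 2 = 4. (Direct check: xy = 3006756 = 17^4 · (36).)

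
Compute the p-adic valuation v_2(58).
v_2(58) = 1

v_2(n) is the largest exponent k such that 2^k divides n. Factor out: 58 = 2^1 · 29. (Sign doesn't affect v_p.) So v_2(58) = 1.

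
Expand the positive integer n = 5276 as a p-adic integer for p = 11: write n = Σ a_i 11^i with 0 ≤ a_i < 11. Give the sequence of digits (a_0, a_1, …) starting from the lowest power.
(a_0, a_1, …) = (7, 6, 10, 3)

Repeated division by 11 gives the digits low-to-high: 5276 = 7 + 6·11^1 + 10·11^2 + 3·11^3. Digit sequence: (7, 6, 10, 3).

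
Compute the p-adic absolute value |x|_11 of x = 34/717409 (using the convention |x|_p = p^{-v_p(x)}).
|34/717409|_11 = 14641

Step 1 — compute v_11(x) by factoring powers of 11 out of the numerator and denominator: v_11(34/717409) = -4. Step 2 — apply |x|_p = p^{-v_p(x)} = 11^{4} = 14641.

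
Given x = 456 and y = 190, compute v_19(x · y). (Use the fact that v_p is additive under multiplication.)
v_19(86640) = 2

v_p(x) = 1 (factor: 456 = 19^1 · 24); v_p(y) = 1 (factor: 190 = 19^1 · 10). Additivity: v_p(xy) = v_p(x) + v_p(y) = 1 + 1 = 2. (Direct check: xy = 86640 = 19^2 · (240).)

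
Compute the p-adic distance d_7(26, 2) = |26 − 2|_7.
d_7(26, 2) = 1

Step 1 — x − y = 26 − 2 = 24. Step 2 — v_7(24) = 0 (factor: 24 = (7^0 · 24); the sign does not affect v_p). Step 3 — |x − y|_7 = 7^{0} = 1.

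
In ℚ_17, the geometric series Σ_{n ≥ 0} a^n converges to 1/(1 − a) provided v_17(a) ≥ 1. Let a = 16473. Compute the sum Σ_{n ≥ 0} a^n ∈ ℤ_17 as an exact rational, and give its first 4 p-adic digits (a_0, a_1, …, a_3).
Σ a^n = 1/(1 − a) = -1/16472;  first 4 digits = (1, 0, 6, 3)

v_17(a) = 2 ≥ 1, so the series converges in ℤ_17 to 1/(1 − a) = 1/(1 − 16473) = -1/16472. Expand this rational in ℤ_17: compute digits iteratively via d_i = x_i mod 17, x_{i+1} = (x_i − d_i)/17. The first 4 digits are (1, 0, 6, 3).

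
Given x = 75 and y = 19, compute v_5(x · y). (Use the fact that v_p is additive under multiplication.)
v_5(1425) = 2

v_p(x) = 2 (factor: 75 = 5^2 · 3); v_p(y) = 0 (factor: 19 = 5^0 · 19). Additivity: v_p(xy) = v_p(x) + v_p(y) = 2 + 0 = 2. (Direct check: xy = 1425 = 5^2 · (57).)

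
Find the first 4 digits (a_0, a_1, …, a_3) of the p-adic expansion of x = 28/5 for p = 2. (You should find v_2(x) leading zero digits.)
(a_0, …, a_3) = (0, 0, 1, 1)

v_2(28/5) = 2, so a_0 = ... = a_1 = 0. Factor out: x = 2^2 · u with u = 7/5 a unit in ℤ_2. Expand u iteratively via a_{v+i} = u_i mod 2, u_{i+1} = (u_i − a_{v+i})/2:
  u_0 = 7/5;  a_2 = 1;  u_1 = (u_0 − 1)/2 = 1/5
  u_1 = 1/5;  a_3 = 1;  u_2 = (u_1 − 1)/2 = -2/5
Digits: (0, 0, 1, 1).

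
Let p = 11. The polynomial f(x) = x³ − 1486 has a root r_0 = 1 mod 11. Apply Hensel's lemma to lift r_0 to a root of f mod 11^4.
r_3 = 1706 (mod 14641)

Hensel: r_{i+1} = r_i − f(r_i)/f′(r_i) mod 11^{i+2}, where f′(x) = 3x². Iterate:
  r_0 = 1 (mod 11)
  r_1 = 12 (mod 121)
  r_2 = 375 (mod 1331)
  r_3 = 1706 (mod 14641)
Final: r = 1706 with f(r) ≡ 0 mod 11^4.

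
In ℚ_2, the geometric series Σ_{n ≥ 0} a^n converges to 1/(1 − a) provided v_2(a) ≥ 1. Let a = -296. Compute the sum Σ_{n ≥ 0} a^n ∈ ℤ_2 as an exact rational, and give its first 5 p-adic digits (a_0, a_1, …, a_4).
Σ a^n = 1/(1 − a) = 1/297;  first 5 digits = (1, 0, 0, 1, 1)

v_2(a) = 3 ≥ 1, so the series converges in ℤ_2 to 1/(1 − a) = 1/(1 − (-296)) = 1/297. Expand this rational in ℤ_2: compute digits iteratively via d_i = x_i mod 2, x_{i+1} = (x_i − d_i)/2. The first 5 digits are (1, 0, 0, 1, 1).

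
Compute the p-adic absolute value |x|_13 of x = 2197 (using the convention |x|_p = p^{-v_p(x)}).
|2197|_13 = 1/2197

Step 1 — compute v_13(x) by factoring powers of 13 out of the numerator and denominator: v_13(2197) = 3. Step 2 — apply |x|_p = p^{-v_p(x)} = 13^{-3} = 1/2197.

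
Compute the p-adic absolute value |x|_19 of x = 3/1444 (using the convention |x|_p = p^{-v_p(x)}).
|3/1444|_19 = 361

Step 1 — compute v_19(x) by factoring powers of 19 out of the numerator and denominator: v_19(3/1444) = -2. Step 2 — apply |x|_p = p^{-v_p(x)} = 19^{2} = 361.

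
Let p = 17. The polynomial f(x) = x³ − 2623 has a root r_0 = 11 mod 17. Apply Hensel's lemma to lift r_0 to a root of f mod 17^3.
r_2 = 419 (mod 4913)

Hensel: r_{i+1} = r_i − f(r_i)/f′(r_i) mod 17^{i+2}, where f′(x) = 3x². Iterate:
  r_0 = 11 (mod 17)
  r_1 = 130 (mod 289)
  r_2 = 419 (mod 4913)
Final: r = 419 with f(r) ≡ 0 mod 17^3.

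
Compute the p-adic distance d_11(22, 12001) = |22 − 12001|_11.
d_11(22, 12001) = 1/1331

Step 1 — x − y = 22 − 12001 = -11979. Step 2 — v_11(-11979) = 3 (factor: -11979 = −(11^3 · 9); the sign does not affect v_p). Step 3 — |x − y|_11 = 11^{-3} = 1/1331.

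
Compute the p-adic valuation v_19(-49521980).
v_19(-49521980) = 5

v_19(n) is the largest exponent k such that 19^k divides n. Factor out: -49521980 = -19^5 · 20. (Sign doesn't affect v_p.) So v_19(-49521980) = 5.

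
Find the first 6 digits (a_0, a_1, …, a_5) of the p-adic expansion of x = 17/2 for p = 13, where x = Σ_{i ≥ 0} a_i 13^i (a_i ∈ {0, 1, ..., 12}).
(a_0, …, a_5) = (2, 7, 6, 6, 6, 6)

v_13(17/2) = 0 (numerator and denominator both coprime to 13), so x ∈ ℤ_13^×. Compute digits iteratively via a_i = x_i mod 13, x_{i+1} = (x_i − a_i)/13, with x_0 = x:
  x_0 = 17/2;  a_0 = 2;  x_1 = (x_0 − 2)/13 = 1/2
  x_1 = 1/2;  a_1 = 7;  x_2 = (x_1 − 7)/13 = -1/2
  x_2 = -1/2;  a_2 = 6;  x_3 = (x_2 − 6)/13 = -1/2
  x_3 = -1/2;  a_3 = 6;  x_4 = (x_3 − 6)/13 = -1/2
  x_4 = -1/2;  a_4 = 6;  x_5 = (x_4 − 6)/13 = -1/2
  x_5 = -1/2;  a_5 = 6;  x_6 = (x_5 − 6)/13 = -1/2
Digits: (2, 7, 6, 6, 6, 6).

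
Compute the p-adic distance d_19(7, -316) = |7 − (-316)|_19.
d_19(7, -316) = 1/19

Step 1 — x − y = 7 − (-316) = 323. Step 2 — v_19(323) = 1 (factor: 323 = (19^1 · 17); the sign does not affect v_p). Step 3 — |x − y|_19 = 19^{-1} = 1/19.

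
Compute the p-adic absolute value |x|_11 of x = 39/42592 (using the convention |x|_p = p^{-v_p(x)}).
|39/42592|_11 = 1331

Step 1 — compute v_11(x) by factoring powers of 11 out of the numerator and denominator: v_11(39/42592) = -3. Step 2 — apply |x|_p = p^{-v_p(x)} = 11^{3} = 1331.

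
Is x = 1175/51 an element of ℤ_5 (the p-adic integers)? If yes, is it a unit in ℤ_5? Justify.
x ∈ ℤ_5 but not a unit; v_5(x) = 2 > 0

ℤ_5 = {x ∈ ℚ_5 : v_5(x) ≥ 0} and ℤ_5^× = {x ∈ ℤ_5 : v_5(x) = 0}. Here v_5(1175/51) = v_5(num) − v_5(den) = 2; compare against these criteria.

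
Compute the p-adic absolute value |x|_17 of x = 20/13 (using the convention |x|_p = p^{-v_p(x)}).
|20/13|_17 = 1

Step 1 — compute v_17(x) by factoring powers of 17 out of the numerator and denominator: v_17(20/13) = 0. Step 2 — apply |x|_p = p^{-v_p(x)} = 17^{0} = 1.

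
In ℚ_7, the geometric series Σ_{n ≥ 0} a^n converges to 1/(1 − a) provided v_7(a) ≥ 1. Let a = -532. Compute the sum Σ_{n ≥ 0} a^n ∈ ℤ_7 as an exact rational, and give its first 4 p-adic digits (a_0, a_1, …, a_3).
Σ a^n = 1/(1 − a) = 1/533;  first 4 digits = (1, 1, 4, 5)

v_7(a) = 1 ≥ 1, so the series converges in ℤ_7 to 1/(1 − a) = 1/(1 − (-532)) = 1/533. Expand this rational in ℤ_7: compute digits iteratively via d_i = x_i mod 7, x_{i+1} = (x_i − d_i)/7. The first 4 digits are (1, 1, 4, 5).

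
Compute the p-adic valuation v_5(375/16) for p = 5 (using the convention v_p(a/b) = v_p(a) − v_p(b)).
v_5(375/16) = 3

Factor powers of 5 from the numerator and denominator of the reduced fraction: 375 = 5^3 · 3 and 16 = 5^0 · 16. Apply v_p(a/b) = v_p(a) − v_p(b): v_5(375/16) = 3 − 0 = 3.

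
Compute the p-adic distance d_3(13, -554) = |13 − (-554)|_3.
d_3(13, -554) = 1/81

Step 1 — x − y = 13 − (-554) = 567. Step 2 — v_3(567) = 4 (factor: 567 = (3^4 · 7); the sign does not affect v_p). Step 3 — |x − y|_3 = 3^{-4} = 1/81.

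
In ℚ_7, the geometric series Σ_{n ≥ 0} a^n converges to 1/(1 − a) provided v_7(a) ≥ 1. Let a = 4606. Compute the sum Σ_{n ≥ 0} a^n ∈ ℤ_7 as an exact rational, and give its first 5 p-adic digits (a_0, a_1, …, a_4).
Σ a^n = 1/(1 − a) = -1/4605;  first 5 digits = (1, 0, 3, 6, 3)

v_7(a) = 2 ≥ 1, so the series converges in ℤ_7 to 1/(1 − a) = 1/(1 − 4606) = -1/4605. Expand this rational in ℤ_7: compute digits iteratively via d_i = x_i mod 7, x_{i+1} = (x_i − d_i)/7. The first 5 digits are (1, 0, 3, 6, 3).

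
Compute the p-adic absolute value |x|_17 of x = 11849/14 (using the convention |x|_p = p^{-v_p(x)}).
|11849/14|_17 = 1/289

Step 1 — compute v_17(x) by factoring powers of 17 out of the numerator and denominator: v_17(11849/14) = 2. Step 2 — apply |x|_p = p^{-v_p(x)} = 17^{-2} = 1/289.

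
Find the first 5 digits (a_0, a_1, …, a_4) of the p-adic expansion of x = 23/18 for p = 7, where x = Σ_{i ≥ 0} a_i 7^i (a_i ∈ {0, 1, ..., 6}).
(a_0, …, a_4) = (4, 0, 5, 2, 0)

v_7(23/18) = 0 (numerator and denominator both coprime to 7), so x ∈ ℤ_7^×. Compute digits iteratively via a_i = x_i mod 7, x_{i+1} = (x_i − a_i)/7, with x_0 = x:
  x_0 = 23/18;  a_0 = 4;  x_1 = (x_0 − 4)/7 = -7/18
  x_1 = -7/18;  a_1 = 0;  x_2 = (x_1 − 0)/7 = -1/18
  x_2 = -1/18;  a_2 = 5;  x_3 = (x_2 − 5)/7 = -13/18
  x_3 = -13/18;  a_3 = 2;  x_4 = (x_3 − 2)/7 = -7/18
  x_4 = -7/18;  a_4 = 0;  x_5 = (x_4 − 0)/7 = -1/18
Digits: (4, 0, 5, 2, 0).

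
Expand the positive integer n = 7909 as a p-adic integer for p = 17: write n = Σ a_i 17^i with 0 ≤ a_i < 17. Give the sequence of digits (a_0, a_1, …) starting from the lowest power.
(a_0, a_1, …) = (4, 6, 10, 1)

Repeated division by 17 gives the digits low-to-high: 7909 = 4 + 6·17^1 + 10·17^2 + 1·17^3. Digit sequence: (4, 6, 10, 1).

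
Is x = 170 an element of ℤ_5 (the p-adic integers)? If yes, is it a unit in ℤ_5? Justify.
x ∈ ℤ_5 but not a unit; v_5(x) = 1 > 0

ℤ_5 = {x ∈ ℚ_5 : v_5(x) ≥ 0} and ℤ_5^× = {x ∈ ℤ_5 : v_5(x) = 0}. Here v_5(170) = v_5(num) − v_5(den) = 1; compare against these criteria.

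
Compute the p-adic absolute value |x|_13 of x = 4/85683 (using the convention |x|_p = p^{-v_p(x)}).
|4/85683|_13 = 28561

Step 1 — compute v_13(x) by factoring powers of 13 out of the numerator and denominator: v_13(4/85683) = -4. Step 2 — apply |x|_p = p^{-v_p(x)} = 13^{4} = 28561.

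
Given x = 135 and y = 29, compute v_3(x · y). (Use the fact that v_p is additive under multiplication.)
v_3(3915) = 3

v_p(x) = 3 (factor: 135 = 3^3 · 5); v_p(y) = 0 (factor: 29 = 3^0 · 29). Additivity: v_p(xy) = v_p(x) + v_p(y) = 3 + 0 = 3. (Direct check: xy = 3915 = 3^3 · (145).)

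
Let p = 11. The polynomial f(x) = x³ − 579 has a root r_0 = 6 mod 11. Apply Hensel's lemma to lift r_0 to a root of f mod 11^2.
r_1 = 6 (mod 121)

Hensel: r_{i+1} = r_i − f(r_i)/f′(r_i) mod 11^{i+2}, where f′(x) = 3x². Iterate:
  r_0 = 6 (mod 11)
  r_1 = 6 (mod 121)
Final: r = 6 with f(r) ≡ 0 mod 11^2.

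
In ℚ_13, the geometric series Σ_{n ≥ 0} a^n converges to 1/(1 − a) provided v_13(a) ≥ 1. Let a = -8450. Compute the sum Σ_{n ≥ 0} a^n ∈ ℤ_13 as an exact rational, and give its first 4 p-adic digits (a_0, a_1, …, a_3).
Σ a^n = 1/(1 − a) = 1/8451;  first 4 digits = (1, 0, 2, 9)

v_13(a) = 2 ≥ 1, so the series converges in ℤ_13 to 1/(1 − a) = 1/(1 − (-8450)) = 1/8451. Expand this rational in ℤ_13: compute digits iteratively via d_i = x_i mod 13, x_{i+1} = (x_i − d_i)/13. The first 4 digits are (1, 0, 2, 9).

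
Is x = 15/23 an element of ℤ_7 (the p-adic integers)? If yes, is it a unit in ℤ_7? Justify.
x ∈ ℤ_7^× (unit); v_7(x) = 0

ℤ_7 = {x ∈ ℚ_7 : v_7(x) ≥ 0} and ℤ_7^× = {x ∈ ℤ_7 : v_7(x) = 0}. Here v_7(15/23) = v_7(num) − v_7(den) = 0; compare against these criteria.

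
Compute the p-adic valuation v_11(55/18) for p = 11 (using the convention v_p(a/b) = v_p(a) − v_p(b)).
v_11(55/18) = 1

Factor powers of 11 from the numerator and denominator of the reduced fraction: 55 = 11^1 · 5 and 18 = 11^0 · 18. Apply v_p(a/b) = v_p(a) − v_p(b): v_11(55/18) = 1 − 0 = 1.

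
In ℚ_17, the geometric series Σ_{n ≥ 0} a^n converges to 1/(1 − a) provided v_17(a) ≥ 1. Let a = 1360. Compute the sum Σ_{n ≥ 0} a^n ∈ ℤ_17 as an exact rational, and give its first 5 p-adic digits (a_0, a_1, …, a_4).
Σ a^n = 1/(1 − a) = -1/1359;  first 5 digits = (1, 12, 12, 13, 11)

v_17(a) = 1 ≥ 1, so the series converges in ℤ_17 to 1/(1 − a) = 1/(1 − 1360) = -1/1359. Expand this rational in ℤ_17: compute digits iteratively via d_i = x_i mod 17, x_{i+1} = (x_i − d_i)/17. The first 5 digits are (1, 12, 12, 13, 11).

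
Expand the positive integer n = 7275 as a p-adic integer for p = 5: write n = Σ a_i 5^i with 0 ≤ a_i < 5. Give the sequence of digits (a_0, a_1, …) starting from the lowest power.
(a_0, a_1, …) = (0, 0, 1, 3, 1, 2)

Repeated division by 5 gives the digits low-to-high: 7275 = 1·5^2 + 3·5^3 + 1·5^4 + 2·5^5. Digit sequence: (0, 0, 1, 3, 1, 2).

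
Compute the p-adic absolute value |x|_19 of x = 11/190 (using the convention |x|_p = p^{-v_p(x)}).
|11/190|_19 = 19

Step 1 — compute v_19(x) by factoring powers of 19 out of the numerator and denominator: v_19(11/190) = -1. Step 2 — apply |x|_p = p^{-v_p(x)} = 19^{1} = 19.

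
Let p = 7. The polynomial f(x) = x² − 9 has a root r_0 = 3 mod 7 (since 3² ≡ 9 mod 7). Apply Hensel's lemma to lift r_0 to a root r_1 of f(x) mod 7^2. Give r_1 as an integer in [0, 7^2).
r_1 = 3 (mod 49)

Hensel's recurrence: r_{i+1} = r_i − f(r_i)·(f′(r_i))^{-1} mod 7^{i+2}, with f′(x) = 2x. Iterate:
  r_0 = 3 (mod 7)
  r_1 = 3 (mod 49)
Final: r_1 = 3, and one checks f(r_1) ≡ 0 mod 7^2.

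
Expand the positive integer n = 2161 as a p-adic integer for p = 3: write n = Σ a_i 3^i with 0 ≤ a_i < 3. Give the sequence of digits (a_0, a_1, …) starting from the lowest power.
(a_0, a_1, …) = (1, 0, 0, 2, 2, 2, 2)

Repeated division by 3 gives the digits low-to-high: 2161 = 1 + 2·3^3 + 2·3^4 + 2·3^5 + 2·3^6. Digit sequence: (1, 0, 0, 2, 2, 2, 2).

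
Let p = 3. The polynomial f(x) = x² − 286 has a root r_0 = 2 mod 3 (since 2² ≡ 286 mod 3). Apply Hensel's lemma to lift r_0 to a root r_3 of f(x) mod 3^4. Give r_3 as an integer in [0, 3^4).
r_3 = 23 (mod 81)

Hensel's recurrence: r_{i+1} = r_i − f(r_i)·(f′(r_i))^{-1} mod 3^{i+2}, with f′(x) = 2x. Iterate:
  r_0 = 2 (mod 3)
  r_1 = 5 (mod 9)
  r_2 = 23 (mod 27)
  r_3 = 23 (mod 81)
Final: r_3 = 23, and one checks f(r_3) ≡ 0 mod 3^4.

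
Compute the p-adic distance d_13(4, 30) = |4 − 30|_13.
d_13(4, 30) = 1/13

Step 1 — x − y = 4 − 30 = -26. Step 2 — v_13(-26) = 1 (factor: -26 = −(13^1 · 2); the sign does not affect v_p). Step 3 — |x − y|_13 = 13^{-1} = 1/13.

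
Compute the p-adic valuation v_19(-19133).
v_19(-19133) = 2

v_19(n) is the largest exponent k such that 19^k divides n. Factor out: -19133 = -19^2 · 53. (Sign doesn't affect v_p.) So v_19(-19133) = 2.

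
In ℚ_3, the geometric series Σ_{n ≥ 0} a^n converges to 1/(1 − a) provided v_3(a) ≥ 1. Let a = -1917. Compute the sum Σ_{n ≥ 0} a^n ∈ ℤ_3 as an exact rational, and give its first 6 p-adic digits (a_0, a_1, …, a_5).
Σ a^n = 1/(1 − a) = 1/1918;  first 6 digits = (1, 0, 0, 1, 0, 1)

v_3(a) = 3 ≥ 1, so the series converges in ℤ_3 to 1/(1 − a) = 1/(1 − (-1917)) = 1/1918. Expand this rational in ℤ_3: compute digits iteratively via d_i = x_i mod 3, x_{i+1} = (x_i − d_i)/3. The first 6 digits are (1, 0, 0, 1, 0, 1).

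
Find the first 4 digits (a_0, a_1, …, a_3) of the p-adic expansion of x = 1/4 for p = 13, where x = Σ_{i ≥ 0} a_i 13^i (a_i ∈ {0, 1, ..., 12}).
(a_0, …, a_3) = (10, 9, 9, 9)

v_13(1/4) = 0 (numerator and denominator both coprime to 13), so x ∈ ℤ_13^×. Compute digits iteratively via a_i = x_i mod 13, x_{i+1} = (x_i − a_i)/13, with x_0 = x:
  x_0 = 1/4;  a_0 = 10;  x_1 = (x_0 − 10)/13 = -3/4
  x_1 = -3/4;  a_1 = 9;  x_2 = (x_1 − 9)/13 = -3/4
  x_2 = -3/4;  a_2 = 9;  x_3 = (x_2 − 9)/13 = -3/4
  x_3 = -3/4;  a_3 = 9;  x_4 = (x_3 − 9)/13 = -3/4
Digits: (10, 9, 9, 9).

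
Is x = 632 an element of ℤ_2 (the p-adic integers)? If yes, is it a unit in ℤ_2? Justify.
x ∈ ℤ_2 but not a unit; v_2(x) = 3 > 0

ℤ_2 = {x ∈ ℚ_2 : v_2(x) ≥ 0} and ℤ_2^× = {x ∈ ℤ_2 : v_2(x) = 0}. Here v_2(632) = v_2(num) − v_2(den) = 3; compare against these criteria.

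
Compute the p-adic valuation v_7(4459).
v_7(4459) = 3

v_7(n) is the largest exponent k such that 7^k divides n. Factor out: 4459 = 7^3 · 13. (Sign doesn't affect v_p.) So v_7(4459) = 3.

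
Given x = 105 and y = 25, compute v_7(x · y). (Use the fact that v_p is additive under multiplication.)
v_7(2625) = 1

v_p(x) = 1 (factor: 105 = 7^1 · 15); v_p(y) = 0 (factor: 25 = 7^0 · 25). Additivity: v_p(xy) = v_p(x) + v_p(y) = 1 + 0 = 1. (Direct check: xy = 2625 = 7^1 · (375).)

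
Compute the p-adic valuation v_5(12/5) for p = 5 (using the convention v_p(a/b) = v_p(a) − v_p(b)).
v_5(12/5) = -1

Factor powers of 5 from the numerator and denominator of the reduced fraction: 12 = 5^0 · 12 and 5 = 5^1 · 1. Apply v_p(a/b) = v_p(a) − v_p(b): v_5(12/5) = 0 − 1 = -1.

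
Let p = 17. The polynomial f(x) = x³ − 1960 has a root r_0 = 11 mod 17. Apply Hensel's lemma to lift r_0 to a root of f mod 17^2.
r_1 = 164 (mod 289)

Hensel: r_{i+1} = r_i − f(r_i)/f′(r_i) mod 17^{i+2}, where f′(x) = 3x². Iterate:
  r_0 = 11 (mod 17)
  r_1 = 164 (mod 289)
Final: r = 164 with f(r) ≡ 0 mod 17^2.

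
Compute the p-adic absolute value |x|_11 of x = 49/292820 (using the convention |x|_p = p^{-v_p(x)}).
|49/292820|_11 = 14641

Step 1 — compute v_11(x) by factoring powers of 11 out of the numerator and denominator: v_11(49/292820) = -4. Step 2 — apply |x|_p = p^{-v_p(x)} = 11^{4} = 14641.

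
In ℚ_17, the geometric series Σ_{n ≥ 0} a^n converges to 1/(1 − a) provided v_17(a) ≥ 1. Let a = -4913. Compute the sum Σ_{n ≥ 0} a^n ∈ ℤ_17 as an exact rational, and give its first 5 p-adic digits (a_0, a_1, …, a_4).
Σ a^n = 1/(1 − a) = 1/4914;  first 5 digits = (1, 0, 0, 16, 16)

v_17(a) = 3 ≥ 1, so the series converges in ℤ_17 to 1/(1 − a) = 1/(1 − (-4913)) = 1/4914. Expand this rational in ℤ_17: compute digits iteratively via d_i = x_i mod 17, x_{i+1} = (x_i − d_i)/17. The first 5 digits are (1, 0, 0, 16, 16).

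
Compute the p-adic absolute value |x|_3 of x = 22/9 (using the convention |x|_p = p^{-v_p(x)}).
|22/9|_3 = 9

Step 1 — compute v_3(x) by factoring powers of 3 out of the numerator and denominator: v_3(22/9) = -2. Step 2 — apply |x|_p = p^{-v_p(x)} = 3^{2} = 9.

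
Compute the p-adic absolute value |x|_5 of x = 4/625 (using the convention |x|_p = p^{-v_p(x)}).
|4/625|_5 = 625

Step 1 — compute v_5(x) by factoring powers of 5 out of the numerator and denominator: v_5(4/625) = -4. Step 2 — apply |x|_p = p^{-v_p(x)} = 5^{4} = 625.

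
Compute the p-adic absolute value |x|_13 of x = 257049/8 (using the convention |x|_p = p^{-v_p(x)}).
|257049/8|_13 = 1/28561

Step 1 — compute v_13(x) by factoring powers of 13 out of the numerator and denominator: v_13(257049/8) = 4. Step 2 — apply |x|_p = p^{-v_p(x)} = 13^{-4} = 1/28561.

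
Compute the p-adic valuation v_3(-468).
v_3(-468) = 2

v_3(n) is the largest exponent k such that 3^k divides n. Factor out: -468 = -3^2 · 52. (Sign doesn't affect v_p.) So v_3(-468) = 2.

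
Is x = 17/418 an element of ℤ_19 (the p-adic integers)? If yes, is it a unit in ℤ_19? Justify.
x ∉ ℤ_19 (v_19(x) = -1 < 0)

ℤ_19 = {x ∈ ℚ_19 : v_19(x) ≥ 0} and ℤ_19^× = {x ∈ ℤ_19 : v_19(x) = 0}. Here v_19(17/418) = v_19(num) − v_19(den) = -1; compare against these criteria.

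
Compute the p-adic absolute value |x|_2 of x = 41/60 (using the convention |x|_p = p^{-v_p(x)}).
|41/60|_2 = 4

Step 1 — compute v_2(x) by factoring powers of 2 out of the numerator and denominator: v_2(41/60) = -2. Step 2 — apply |x|_p = p^{-v_p(x)} = 2^{2} = 4.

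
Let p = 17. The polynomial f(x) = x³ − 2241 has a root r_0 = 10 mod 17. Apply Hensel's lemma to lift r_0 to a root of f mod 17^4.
r_3 = 17962 (mod 83521)

Hensel: r_{i+1} = r_i − f(r_i)/f′(r_i) mod 17^{i+2}, where f′(x) = 3x². Iterate:
  r_0 = 10 (mod 17)
  r_1 = 44 (mod 289)
  r_2 = 3223 (mod 4913)
  r_3 = 17962 (mod 83521)
Final: r = 17962 with f(r) ≡ 0 mod 17^4.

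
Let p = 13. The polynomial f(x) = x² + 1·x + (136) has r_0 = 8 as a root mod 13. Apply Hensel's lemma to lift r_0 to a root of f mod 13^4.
r_3 = 23616 (mod 28561)

Hensel: r_{i+1} = r_i − f(r_i)·(f′(r_i))^{-1} mod 13^{i+2}, f′(x) = 2x + 1. Iterate:
  r_0 = 8 (mod 13)
  r_1 = 125 (mod 169)
  r_2 = 1646 (mod 2197)
  r_3 = 23616 (mod 28561)
Final: r = 23616 satisfies f(r) ≡ 0 mod 13^4.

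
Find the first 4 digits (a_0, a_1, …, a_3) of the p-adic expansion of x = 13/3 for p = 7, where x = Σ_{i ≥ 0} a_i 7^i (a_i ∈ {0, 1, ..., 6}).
(a_0, …, a_3) = (2, 5, 4, 4)

v_7(13/3) = 0 (numerator and denominator both coprime to 7), so x ∈ ℤ_7^×. Compute digits iteratively via a_i = x_i mod 7, x_{i+1} = (x_i − a_i)/7, with x_0 = x:
  x_0 = 13/3;  a_0 = 2;  x_1 = (x_0 − 2)/7 = 1/3
  x_1 = 1/3;  a_1 = 5;  x_2 = (x_1 − 5)/7 = -2/3
  x_2 = -2/3;  a_2 = 4;  x_3 = (x_2 − 4)/7 = -2/3
  x_3 = -2/3;  a_3 = 4;  x_4 = (x_3 − 4)/7 = -2/3
Digits: (2, 5, 4, 4).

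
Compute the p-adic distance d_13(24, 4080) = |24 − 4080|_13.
d_13(24, 4080) = 1/169

Step 1 — x − y = 24 − 4080 = -4056. Step 2 — v_13(-4056) = 2 (factor: -4056 = −(13^2 · 24); the sign does not affect v_p). Step 3 — |x − y|_13 = 13^{-2} = 1/169.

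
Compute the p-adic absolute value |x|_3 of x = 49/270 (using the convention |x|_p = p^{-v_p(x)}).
|49/270|_3 = 27

Step 1 — compute v_3(x) by factoring powers of 3 out of the numerator and denominator: v_3(49/270) = -3. Step 2 — apply |x|_p = p^{-v_p(x)} = 3^{3} = 27.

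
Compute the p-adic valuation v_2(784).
v_2(784) = 4

v_2(n) is the largest exponent k such that 2^k divides n. Factor out: 784 = 2^4 · 49. (Sign doesn't affect v_p.) So v_2(784) = 4.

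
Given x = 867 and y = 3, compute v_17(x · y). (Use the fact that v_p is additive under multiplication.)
v_17(2601) = 2

v_p(x) = 2 (factor: 867 = 17^2 · 3); v_p(y) = 0 (factor: 3 = 17^0 · 3). Additivity: v_p(xy) = v_p(x) + v_p(y) = 2 + 0 = 2. (Direct check: xy = 2601 = 17^2 · (9).)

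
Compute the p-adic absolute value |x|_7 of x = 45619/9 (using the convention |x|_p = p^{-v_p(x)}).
|45619/9|_7 = 1/2401

Step 1 — compute v_7(x) by factoring powers of 7 out of the numerator and denominator: v_7(45619/9) = 4. Step 2 — apply |x|_p = p^{-v_p(x)} = 7^{-4} = 1/2401.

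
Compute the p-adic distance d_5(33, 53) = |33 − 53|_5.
d_5(33, 53) = 1/5

Step 1 — x − y = 33 − 53 = -20. Step 2 — v_5(-20) = 1 (factor: -20 = −(5^1 · 4); the sign does not affect v_p). Step 3 — |x − y|_5 = 5^{-1} = 1/5.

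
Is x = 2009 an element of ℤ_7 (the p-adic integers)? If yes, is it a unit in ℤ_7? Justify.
x ∈ ℤ_7 but not a unit; v_7(x) = 2 > 0

ℤ_7 = {x ∈ ℚ_7 : v_7(x) ≥ 0} and ℤ_7^× = {x ∈ ℤ_7 : v_7(x) = 0}. Here v_7(2009) = v_7(num) − v_7(den) = 2; compare against these criteria.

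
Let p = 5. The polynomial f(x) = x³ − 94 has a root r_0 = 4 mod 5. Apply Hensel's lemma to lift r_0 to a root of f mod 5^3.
r_2 = 89 (mod 125)

Hensel: r_{i+1} = r_i − f(r_i)/f′(r_i) mod 5^{i+2}, where f′(x) = 3x². Iterate:
  r_0 = 4 (mod 5)
  r_1 = 14 (mod 25)
  r_2 = 89 (mod 125)
Final: r = 89 with f(r) ≡ 0 mod 5^3.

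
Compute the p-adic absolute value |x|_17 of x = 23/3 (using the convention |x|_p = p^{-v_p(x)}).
|23/3|_17 = 1

Step 1 — compute v_17(x) by factoring powers of 17 out of the numerator and denominator: v_17(23/3) = 0. Step 2 — apply |x|_p = p^{-v_p(x)} = 17^{0} = 1.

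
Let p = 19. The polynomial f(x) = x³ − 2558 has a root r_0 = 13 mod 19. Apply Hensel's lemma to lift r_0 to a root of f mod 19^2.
r_1 = 13 (mod 361)

Hensel: r_{i+1} = r_i − f(r_i)/f′(r_i) mod 19^{i+2}, where f′(x) = 3x². Iterate:
  r_0 = 13 (mod 19)
  r_1 = 13 (mod 361)
Final: r = 13 with f(r) ≡ 0 mod 19^2.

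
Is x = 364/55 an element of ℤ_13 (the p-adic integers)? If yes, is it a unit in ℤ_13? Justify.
x ∈ ℤ_13 but not a unit; v_13(x) = 1 > 0

ℤ_13 = {x ∈ ℚ_13 : v_13(x) ≥ 0} and ℤ_13^× = {x ∈ ℤ_13 : v_13(x) = 0}. Here v_13(364/55) = v_13(num) − v_13(den) = 1; compare against these criteria.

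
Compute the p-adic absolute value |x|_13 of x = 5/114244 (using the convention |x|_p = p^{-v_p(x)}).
|5/114244|_13 = 28561

Step 1 — compute v_13(x) by factoring powers of 13 out of the numerator and denominator: v_13(5/114244) = -4. Step 2 — apply |x|_p = p^{-v_p(x)} = 13^{4} = 28561.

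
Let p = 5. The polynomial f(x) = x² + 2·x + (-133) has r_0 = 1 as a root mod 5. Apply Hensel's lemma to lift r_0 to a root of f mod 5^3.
r_2 = 121 (mod 125)

Hensel: r_{i+1} = r_i − f(r_i)·(f′(r_i))^{-1} mod 5^{i+2}, f′(x) = 2x + 2. Iterate:
  r_0 = 1 (mod 5)
  r_1 = 21 (mod 25)
  r_2 = 121 (mod 125)
Final: r = 121 satisfies f(r) ≡ 0 mod 5^3.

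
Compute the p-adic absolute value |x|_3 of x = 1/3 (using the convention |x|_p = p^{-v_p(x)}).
|1/3|_3 = 3

Step 1 — compute v_3(x) by factoring powers of 3 out of the numerator and denominator: v_3(1/3) = -1. Step 2 — apply |x|_p = p^{-v_p(x)} = 3^{1} = 3.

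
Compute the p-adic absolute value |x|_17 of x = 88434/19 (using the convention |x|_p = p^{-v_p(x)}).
|88434/19|_17 = 1/4913

Step 1 — compute v_17(x) by factoring powers of 17 out of the numerator and denominator: v_17(88434/19) = 3. Step 2 — apply |x|_p = p^{-v_p(x)} = 17^{-3} = 1/4913.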